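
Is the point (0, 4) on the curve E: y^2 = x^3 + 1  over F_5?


Check whether y^2 = x^3 + 0 x + 1 (mod 5) for (x, y) = (0, 4).
LHS: y^2 = 4^2 mod 5 = 1
RHS: x^3 + 0 x + 1 = 0^3 + 0*0 + 1 mod 5 = 1
LHS = RHS

Yes, on the curve


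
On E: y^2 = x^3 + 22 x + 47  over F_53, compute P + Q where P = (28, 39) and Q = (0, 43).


P != Q, so use the chord formula.
s = (y2 - y1) / (x2 - x1) = (4) / (25) mod 53 = 15
x3 = s^2 - x1 - x2 mod 53 = 15^2 - 28 - 0 = 38
y3 = s (x1 - x3) - y1 mod 53 = 15 * (28 - 38) - 39 = 23

P + Q = (38, 23)


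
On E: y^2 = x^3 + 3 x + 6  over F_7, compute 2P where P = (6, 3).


Doubling: s = (3 x1^2 + a) / (2 y1)
s = (3*6^2 + 3) / (2*3) mod 7 = 1
x3 = s^2 - 2 x1 mod 7 = 1^2 - 2*6 = 3
y3 = s (x1 - x3) - y1 mod 7 = 1 * (6 - 3) - 3 = 0

2P = (3, 0)


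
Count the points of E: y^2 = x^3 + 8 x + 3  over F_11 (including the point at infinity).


For each x in F_11, count y with y^2 = x^3 + 8 x + 3 mod 11:
  x = 0: RHS = 3, y in [5, 6]  -> 2 point(s)
  x = 1: RHS = 1, y in [1, 10]  -> 2 point(s)
  x = 2: RHS = 5, y in [4, 7]  -> 2 point(s)
  x = 4: RHS = 0, y in [0]  -> 1 point(s)
  x = 5: RHS = 3, y in [5, 6]  -> 2 point(s)
  x = 6: RHS = 3, y in [5, 6]  -> 2 point(s)
  x = 9: RHS = 1, y in [1, 10]  -> 2 point(s)
  x = 10: RHS = 5, y in [4, 7]  -> 2 point(s)
Affine points: 15. Add the point at infinity: total = 16.

#E(F_11) = 16


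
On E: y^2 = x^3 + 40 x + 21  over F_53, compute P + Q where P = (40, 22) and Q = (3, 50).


P != Q, so use the chord formula.
s = (y2 - y1) / (x2 - x1) = (28) / (16) mod 53 = 15
x3 = s^2 - x1 - x2 mod 53 = 15^2 - 40 - 3 = 23
y3 = s (x1 - x3) - y1 mod 53 = 15 * (40 - 23) - 22 = 21

P + Q = (23, 21)


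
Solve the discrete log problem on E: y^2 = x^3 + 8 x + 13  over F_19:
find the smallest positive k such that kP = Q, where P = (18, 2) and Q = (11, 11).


Enumerate multiples of P until we hit Q = (11, 11):
  1P = (18, 2)
  2P = (6, 12)
  3P = (11, 8)
  4P = (14, 0)
  5P = (11, 11)
Match found at i = 5.

k = 5


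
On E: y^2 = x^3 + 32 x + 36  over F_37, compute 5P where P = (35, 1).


k = 5 = 101_2 (binary, LSB first: 101)
Double-and-add from P = (35, 1):
  bit 0 = 1: acc = O + (35, 1) = (35, 1)
  bit 1 = 0: acc unchanged = (35, 1)
  bit 2 = 1: acc = (35, 1) + (7, 14) = (35, 36)

5P = (35, 36)


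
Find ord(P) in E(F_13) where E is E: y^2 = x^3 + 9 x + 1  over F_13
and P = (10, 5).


Compute successive multiples of P until we hit O:
  1P = (10, 5)
  2P = (7, 11)
  3P = (0, 1)
  4P = (12, 2)
  5P = (3, 4)
  6P = (4, 7)
  7P = (2, 1)
  8P = (11, 1)
  ... (continuing to 18P)
  18P = O

ord(P) = 18


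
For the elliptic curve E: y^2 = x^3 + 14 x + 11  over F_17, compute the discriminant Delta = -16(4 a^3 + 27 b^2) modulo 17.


4 a^3 + 27 b^2 = 4*14^3 + 27*11^2 = 10976 + 3267 = 14243
Delta = -16 * (14243) = -227888
Delta mod 17 = 14

Delta = 14 (mod 17)


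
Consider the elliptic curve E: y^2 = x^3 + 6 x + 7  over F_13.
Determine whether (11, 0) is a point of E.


Check whether y^2 = x^3 + 6 x + 7 (mod 13) for (x, y) = (11, 0).
LHS: y^2 = 0^2 mod 13 = 0
RHS: x^3 + 6 x + 7 = 11^3 + 6*11 + 7 mod 13 = 0
LHS = RHS

Yes, on the curve


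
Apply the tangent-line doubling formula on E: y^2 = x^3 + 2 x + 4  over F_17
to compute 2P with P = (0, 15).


Doubling: s = (3 x1^2 + a) / (2 y1)
s = (3*0^2 + 2) / (2*15) mod 17 = 8
x3 = s^2 - 2 x1 mod 17 = 8^2 - 2*0 = 13
y3 = s (x1 - x3) - y1 mod 17 = 8 * (0 - 13) - 15 = 0

2P = (13, 0)


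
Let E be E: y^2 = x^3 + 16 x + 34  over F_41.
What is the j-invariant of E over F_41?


Delta = -16(4 a^3 + 27 b^2) mod 41 = 39
-1728 * (4 a)^3 = -1728 * (4*16)^3 mod 41 = 19
j = 19 * 39^(-1) mod 41 = 11

j = 11 (mod 41)


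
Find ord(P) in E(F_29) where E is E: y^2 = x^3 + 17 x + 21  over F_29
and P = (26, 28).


Compute successive multiples of P until we hit O:
  1P = (26, 28)
  2P = (26, 1)
  3P = O

ord(P) = 3


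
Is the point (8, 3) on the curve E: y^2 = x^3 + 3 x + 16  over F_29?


Check whether y^2 = x^3 + 3 x + 16 (mod 29) for (x, y) = (8, 3).
LHS: y^2 = 3^2 mod 29 = 9
RHS: x^3 + 3 x + 16 = 8^3 + 3*8 + 16 mod 29 = 1
LHS != RHS

No, not on the curve


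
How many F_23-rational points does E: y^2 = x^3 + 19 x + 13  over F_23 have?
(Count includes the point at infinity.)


For each x in F_23, count y with y^2 = x^3 + 19 x + 13 mod 23:
  x = 0: RHS = 13, y in [6, 17]  -> 2 point(s)
  x = 2: RHS = 13, y in [6, 17]  -> 2 point(s)
  x = 5: RHS = 3, y in [7, 16]  -> 2 point(s)
  x = 7: RHS = 6, y in [11, 12]  -> 2 point(s)
  x = 9: RHS = 16, y in [4, 19]  -> 2 point(s)
  x = 11: RHS = 12, y in [9, 14]  -> 2 point(s)
  x = 15: RHS = 16, y in [4, 19]  -> 2 point(s)
  x = 18: RHS = 0, y in [0]  -> 1 point(s)
  x = 21: RHS = 13, y in [6, 17]  -> 2 point(s)
  x = 22: RHS = 16, y in [4, 19]  -> 2 point(s)
Affine points: 19. Add the point at infinity: total = 20.

#E(F_23) = 20


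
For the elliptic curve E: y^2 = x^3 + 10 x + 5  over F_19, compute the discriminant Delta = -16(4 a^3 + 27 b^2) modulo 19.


4 a^3 + 27 b^2 = 4*10^3 + 27*5^2 = 4000 + 675 = 4675
Delta = -16 * (4675) = -74800
Delta mod 19 = 3

Delta = 3 (mod 19)


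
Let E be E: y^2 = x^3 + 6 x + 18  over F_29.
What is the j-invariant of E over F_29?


Delta = -16(4 a^3 + 27 b^2) mod 29 = 24
-1728 * (4 a)^3 = -1728 * (4*6)^3 mod 29 = 8
j = 8 * 24^(-1) mod 29 = 10

j = 10 (mod 29)


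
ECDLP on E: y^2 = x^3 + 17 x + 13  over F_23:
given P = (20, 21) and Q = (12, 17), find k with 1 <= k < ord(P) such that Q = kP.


Enumerate multiples of P until we hit Q = (12, 17):
  1P = (20, 21)
  2P = (12, 6)
  3P = (15, 20)
  4P = (0, 6)
  5P = (5, 19)
  6P = (11, 17)
  7P = (1, 13)
  8P = (6, 20)
  9P = (22, 15)
  10P = (13, 4)
  11P = (2, 3)
  12P = (2, 20)
  13P = (13, 19)
  14P = (22, 8)
  15P = (6, 3)
  16P = (1, 10)
  17P = (11, 6)
  18P = (5, 4)
  19P = (0, 17)
  20P = (15, 3)
  21P = (12, 17)
Match found at i = 21.

k = 21


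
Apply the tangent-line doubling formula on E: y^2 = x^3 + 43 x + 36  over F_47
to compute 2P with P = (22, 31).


Doubling: s = (3 x1^2 + a) / (2 y1)
s = (3*22^2 + 43) / (2*31) mod 47 = 37
x3 = s^2 - 2 x1 mod 47 = 37^2 - 2*22 = 9
y3 = s (x1 - x3) - y1 mod 47 = 37 * (22 - 9) - 31 = 27

2P = (9, 27)


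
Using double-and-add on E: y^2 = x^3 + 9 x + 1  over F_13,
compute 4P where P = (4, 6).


k = 4 = 100_2 (binary, LSB first: 001)
Double-and-add from P = (4, 6):
  bit 0 = 0: acc unchanged = O
  bit 1 = 0: acc unchanged = O
  bit 2 = 1: acc = O + (4, 6) = (4, 6)

4P = (4, 6)


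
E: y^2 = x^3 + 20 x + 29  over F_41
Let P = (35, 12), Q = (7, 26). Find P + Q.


P != Q, so use the chord formula.
s = (y2 - y1) / (x2 - x1) = (14) / (13) mod 41 = 20
x3 = s^2 - x1 - x2 mod 41 = 20^2 - 35 - 7 = 30
y3 = s (x1 - x3) - y1 mod 41 = 20 * (35 - 30) - 12 = 6

P + Q = (30, 6)


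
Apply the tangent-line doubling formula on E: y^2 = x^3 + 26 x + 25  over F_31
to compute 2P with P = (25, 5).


Doubling: s = (3 x1^2 + a) / (2 y1)
s = (3*25^2 + 26) / (2*5) mod 31 = 1
x3 = s^2 - 2 x1 mod 31 = 1^2 - 2*25 = 13
y3 = s (x1 - x3) - y1 mod 31 = 1 * (25 - 13) - 5 = 7

2P = (13, 7)


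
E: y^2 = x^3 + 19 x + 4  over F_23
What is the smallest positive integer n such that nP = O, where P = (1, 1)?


Compute successive multiples of P until we hit O:
  1P = (1, 1)
  2P = (4, 12)
  3P = (11, 16)
  4P = (19, 18)
  5P = (21, 21)
  6P = (2, 21)
  7P = (6, 14)
  8P = (20, 14)
  ... (continuing to 23P)
  23P = O

ord(P) = 23


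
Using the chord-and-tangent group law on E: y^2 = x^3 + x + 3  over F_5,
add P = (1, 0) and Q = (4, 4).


P != Q, so use the chord formula.
s = (y2 - y1) / (x2 - x1) = (4) / (3) mod 5 = 3
x3 = s^2 - x1 - x2 mod 5 = 3^2 - 1 - 4 = 4
y3 = s (x1 - x3) - y1 mod 5 = 3 * (1 - 4) - 0 = 1

P + Q = (4, 1)


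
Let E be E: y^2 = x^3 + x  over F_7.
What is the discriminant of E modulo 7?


4 a^3 + 27 b^2 = 4*1^3 + 27*0^2 = 4 + 0 = 4
Delta = -16 * (4) = -64
Delta mod 7 = 6

Delta = 6 (mod 7)


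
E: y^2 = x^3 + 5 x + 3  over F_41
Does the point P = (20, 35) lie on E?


Check whether y^2 = x^3 + 5 x + 3 (mod 41) for (x, y) = (20, 35).
LHS: y^2 = 35^2 mod 41 = 36
RHS: x^3 + 5 x + 3 = 20^3 + 5*20 + 3 mod 41 = 26
LHS != RHS

No, not on the curve


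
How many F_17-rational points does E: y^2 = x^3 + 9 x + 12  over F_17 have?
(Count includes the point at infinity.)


For each x in F_17, count y with y^2 = x^3 + 9 x + 12 mod 17:
  x = 2: RHS = 4, y in [2, 15]  -> 2 point(s)
  x = 3: RHS = 15, y in [7, 10]  -> 2 point(s)
  x = 8: RHS = 1, y in [1, 16]  -> 2 point(s)
  x = 14: RHS = 9, y in [3, 14]  -> 2 point(s)
  x = 16: RHS = 2, y in [6, 11]  -> 2 point(s)
Affine points: 10. Add the point at infinity: total = 11.

#E(F_17) = 11


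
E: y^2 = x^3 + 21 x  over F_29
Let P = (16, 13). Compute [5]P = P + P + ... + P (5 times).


k = 5 = 101_2 (binary, LSB first: 101)
Double-and-add from P = (16, 13):
  bit 0 = 1: acc = O + (16, 13) = (16, 13)
  bit 1 = 0: acc unchanged = (16, 13)
  bit 2 = 1: acc = (16, 13) + (23, 8) = (13, 18)

5P = (13, 18)


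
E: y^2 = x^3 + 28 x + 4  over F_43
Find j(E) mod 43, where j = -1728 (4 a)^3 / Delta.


Delta = -16(4 a^3 + 27 b^2) mod 43 = 22
-1728 * (4 a)^3 = -1728 * (4*28)^3 mod 43 = 2
j = 2 * 22^(-1) mod 43 = 4

j = 4 (mod 43)


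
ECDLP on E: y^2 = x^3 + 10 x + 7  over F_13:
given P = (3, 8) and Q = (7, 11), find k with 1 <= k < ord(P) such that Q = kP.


Enumerate multiples of P until we hit Q = (7, 11):
  1P = (3, 8)
  2P = (6, 7)
  3P = (7, 2)
  4P = (2, 10)
  5P = (12, 10)
  6P = (8, 1)
  7P = (5, 0)
  8P = (8, 12)
  9P = (12, 3)
  10P = (2, 3)
  11P = (7, 11)
Match found at i = 11.

k = 11


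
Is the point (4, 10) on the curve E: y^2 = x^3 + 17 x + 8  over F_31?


Check whether y^2 = x^3 + 17 x + 8 (mod 31) for (x, y) = (4, 10).
LHS: y^2 = 10^2 mod 31 = 7
RHS: x^3 + 17 x + 8 = 4^3 + 17*4 + 8 mod 31 = 16
LHS != RHS

No, not on the curve


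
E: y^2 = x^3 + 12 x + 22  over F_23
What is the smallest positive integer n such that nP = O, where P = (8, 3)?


Compute successive multiples of P until we hit O:
  1P = (8, 3)
  2P = (13, 11)
  3P = (11, 6)
  4P = (5, 0)
  5P = (11, 17)
  6P = (13, 12)
  7P = (8, 20)
  8P = O

ord(P) = 8


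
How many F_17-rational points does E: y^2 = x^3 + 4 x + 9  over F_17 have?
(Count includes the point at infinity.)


For each x in F_17, count y with y^2 = x^3 + 4 x + 9 mod 17:
  x = 0: RHS = 9, y in [3, 14]  -> 2 point(s)
  x = 2: RHS = 8, y in [5, 12]  -> 2 point(s)
  x = 4: RHS = 4, y in [2, 15]  -> 2 point(s)
  x = 5: RHS = 1, y in [1, 16]  -> 2 point(s)
  x = 8: RHS = 9, y in [3, 14]  -> 2 point(s)
  x = 9: RHS = 9, y in [3, 14]  -> 2 point(s)
  x = 12: RHS = 0, y in [0]  -> 1 point(s)
  x = 14: RHS = 4, y in [2, 15]  -> 2 point(s)
  x = 16: RHS = 4, y in [2, 15]  -> 2 point(s)
Affine points: 17. Add the point at infinity: total = 18.

#E(F_17) = 18


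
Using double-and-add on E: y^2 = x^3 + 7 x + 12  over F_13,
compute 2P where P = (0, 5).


k = 2 = 10_2 (binary, LSB first: 01)
Double-and-add from P = (0, 5):
  bit 0 = 0: acc unchanged = O
  bit 1 = 1: acc = O + (4, 0) = (4, 0)

2P = (4, 0)


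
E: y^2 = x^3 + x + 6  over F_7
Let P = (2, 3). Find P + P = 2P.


Doubling: s = (3 x1^2 + a) / (2 y1)
s = (3*2^2 + 1) / (2*3) mod 7 = 1
x3 = s^2 - 2 x1 mod 7 = 1^2 - 2*2 = 4
y3 = s (x1 - x3) - y1 mod 7 = 1 * (2 - 4) - 3 = 2

2P = (4, 2)


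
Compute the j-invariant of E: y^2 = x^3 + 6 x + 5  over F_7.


Delta = -16(4 a^3 + 27 b^2) mod 7 = 2
-1728 * (4 a)^3 = -1728 * (4*6)^3 mod 7 = 6
j = 6 * 2^(-1) mod 7 = 3

j = 3 (mod 7)


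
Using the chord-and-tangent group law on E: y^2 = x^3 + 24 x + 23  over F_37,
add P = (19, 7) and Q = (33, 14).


P != Q, so use the chord formula.
s = (y2 - y1) / (x2 - x1) = (7) / (14) mod 37 = 19
x3 = s^2 - x1 - x2 mod 37 = 19^2 - 19 - 33 = 13
y3 = s (x1 - x3) - y1 mod 37 = 19 * (19 - 13) - 7 = 33

P + Q = (13, 33)


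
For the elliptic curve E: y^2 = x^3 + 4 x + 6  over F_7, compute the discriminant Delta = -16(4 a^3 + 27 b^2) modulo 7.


4 a^3 + 27 b^2 = 4*4^3 + 27*6^2 = 256 + 972 = 1228
Delta = -16 * (1228) = -19648
Delta mod 7 = 1

Delta = 1 (mod 7)


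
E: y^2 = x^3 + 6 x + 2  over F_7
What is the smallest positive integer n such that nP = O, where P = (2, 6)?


Compute successive multiples of P until we hit O:
  1P = (2, 6)
  2P = (0, 4)
  3P = (6, 4)
  4P = (1, 4)
  5P = (1, 3)
  6P = (6, 3)
  7P = (0, 3)
  8P = (2, 1)
  ... (continuing to 9P)
  9P = O

ord(P) = 9


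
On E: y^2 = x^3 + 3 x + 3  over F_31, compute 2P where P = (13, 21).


Doubling: s = (3 x1^2 + a) / (2 y1)
s = (3*13^2 + 3) / (2*21) mod 31 = 21
x3 = s^2 - 2 x1 mod 31 = 21^2 - 2*13 = 12
y3 = s (x1 - x3) - y1 mod 31 = 21 * (13 - 12) - 21 = 0

2P = (12, 0)


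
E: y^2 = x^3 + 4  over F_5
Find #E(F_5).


For each x in F_5, count y with y^2 = x^3 + 0 x + 4 mod 5:
  x = 0: RHS = 4, y in [2, 3]  -> 2 point(s)
  x = 1: RHS = 0, y in [0]  -> 1 point(s)
  x = 3: RHS = 1, y in [1, 4]  -> 2 point(s)
Affine points: 5. Add the point at infinity: total = 6.

#E(F_5) = 6


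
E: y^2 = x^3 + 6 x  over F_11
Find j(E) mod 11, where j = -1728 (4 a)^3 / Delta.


Delta = -16(4 a^3 + 27 b^2) mod 11 = 3
-1728 * (4 a)^3 = -1728 * (4*6)^3 mod 11 = 3
j = 3 * 3^(-1) mod 11 = 1

j = 1 (mod 11)


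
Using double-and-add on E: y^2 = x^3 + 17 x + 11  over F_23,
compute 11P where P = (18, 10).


k = 11 = 1011_2 (binary, LSB first: 1101)
Double-and-add from P = (18, 10):
  bit 0 = 1: acc = O + (18, 10) = (18, 10)
  bit 1 = 1: acc = (18, 10) + (10, 13) = (7, 6)
  bit 2 = 0: acc unchanged = (7, 6)
  bit 3 = 1: acc = (7, 6) + (20, 5) = (22, 4)

11P = (22, 4)


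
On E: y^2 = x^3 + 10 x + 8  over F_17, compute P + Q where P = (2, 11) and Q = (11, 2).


P != Q, so use the chord formula.
s = (y2 - y1) / (x2 - x1) = (8) / (9) mod 17 = 16
x3 = s^2 - x1 - x2 mod 17 = 16^2 - 2 - 11 = 5
y3 = s (x1 - x3) - y1 mod 17 = 16 * (2 - 5) - 11 = 9

P + Q = (5, 9)


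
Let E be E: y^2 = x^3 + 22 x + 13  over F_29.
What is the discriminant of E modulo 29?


4 a^3 + 27 b^2 = 4*22^3 + 27*13^2 = 42592 + 4563 = 47155
Delta = -16 * (47155) = -754480
Delta mod 29 = 13

Delta = 13 (mod 29)


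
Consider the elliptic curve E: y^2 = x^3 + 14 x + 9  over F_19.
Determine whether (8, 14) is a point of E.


Check whether y^2 = x^3 + 14 x + 9 (mod 19) for (x, y) = (8, 14).
LHS: y^2 = 14^2 mod 19 = 6
RHS: x^3 + 14 x + 9 = 8^3 + 14*8 + 9 mod 19 = 6
LHS = RHS

Yes, on the curve


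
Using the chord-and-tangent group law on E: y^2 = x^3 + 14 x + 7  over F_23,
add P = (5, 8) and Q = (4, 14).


P != Q, so use the chord formula.
s = (y2 - y1) / (x2 - x1) = (6) / (22) mod 23 = 17
x3 = s^2 - x1 - x2 mod 23 = 17^2 - 5 - 4 = 4
y3 = s (x1 - x3) - y1 mod 23 = 17 * (5 - 4) - 8 = 9

P + Q = (4, 9)


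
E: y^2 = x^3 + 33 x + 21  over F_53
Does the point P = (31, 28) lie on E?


Check whether y^2 = x^3 + 33 x + 21 (mod 53) for (x, y) = (31, 28).
LHS: y^2 = 28^2 mod 53 = 42
RHS: x^3 + 33 x + 21 = 31^3 + 33*31 + 21 mod 53 = 42
LHS = RHS

Yes, on the curve


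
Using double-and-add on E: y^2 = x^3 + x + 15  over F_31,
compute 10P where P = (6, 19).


k = 10 = 1010_2 (binary, LSB first: 0101)
Double-and-add from P = (6, 19):
  bit 0 = 0: acc unchanged = O
  bit 1 = 1: acc = O + (16, 29) = (16, 29)
  bit 2 = 0: acc unchanged = (16, 29)
  bit 3 = 1: acc = (16, 29) + (10, 23) = (6, 12)

10P = (6, 12)


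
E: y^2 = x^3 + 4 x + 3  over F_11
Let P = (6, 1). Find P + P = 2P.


Doubling: s = (3 x1^2 + a) / (2 y1)
s = (3*6^2 + 4) / (2*1) mod 11 = 1
x3 = s^2 - 2 x1 mod 11 = 1^2 - 2*6 = 0
y3 = s (x1 - x3) - y1 mod 11 = 1 * (6 - 0) - 1 = 5

2P = (0, 5)


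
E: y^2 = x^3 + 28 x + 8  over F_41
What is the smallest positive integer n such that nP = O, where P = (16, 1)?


Compute successive multiples of P until we hit O:
  1P = (16, 1)
  2P = (30, 3)
  3P = (31, 32)
  4P = (40, 15)
  5P = (1, 18)
  6P = (20, 9)
  7P = (9, 13)
  8P = (34, 24)
  ... (continuing to 37P)
  37P = O

ord(P) = 37


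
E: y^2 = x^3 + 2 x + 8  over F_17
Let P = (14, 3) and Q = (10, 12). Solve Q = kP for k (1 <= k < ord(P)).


Enumerate multiples of P until we hit Q = (10, 12):
  1P = (14, 3)
  2P = (10, 5)
  3P = (6, 10)
  4P = (6, 7)
  5P = (10, 12)
Match found at i = 5.

k = 5


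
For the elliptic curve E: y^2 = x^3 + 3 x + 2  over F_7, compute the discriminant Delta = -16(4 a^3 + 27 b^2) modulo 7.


4 a^3 + 27 b^2 = 4*3^3 + 27*2^2 = 108 + 108 = 216
Delta = -16 * (216) = -3456
Delta mod 7 = 2

Delta = 2 (mod 7)


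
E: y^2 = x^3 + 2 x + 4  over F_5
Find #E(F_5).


For each x in F_5, count y with y^2 = x^3 + 2 x + 4 mod 5:
  x = 0: RHS = 4, y in [2, 3]  -> 2 point(s)
  x = 2: RHS = 1, y in [1, 4]  -> 2 point(s)
  x = 4: RHS = 1, y in [1, 4]  -> 2 point(s)
Affine points: 6. Add the point at infinity: total = 7.

#E(F_5) = 7


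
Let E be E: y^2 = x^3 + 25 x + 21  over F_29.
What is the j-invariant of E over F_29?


Delta = -16(4 a^3 + 27 b^2) mod 29 = 25
-1728 * (4 a)^3 = -1728 * (4*25)^3 mod 29 = 3
j = 3 * 25^(-1) mod 29 = 21

j = 21 (mod 29)


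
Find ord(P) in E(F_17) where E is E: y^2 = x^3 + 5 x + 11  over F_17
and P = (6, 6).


Compute successive multiples of P until we hit O:
  1P = (6, 6)
  2P = (1, 0)
  3P = (6, 11)
  4P = O

ord(P) = 4


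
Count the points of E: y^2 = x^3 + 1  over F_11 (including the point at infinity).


For each x in F_11, count y with y^2 = x^3 + 0 x + 1 mod 11:
  x = 0: RHS = 1, y in [1, 10]  -> 2 point(s)
  x = 2: RHS = 9, y in [3, 8]  -> 2 point(s)
  x = 5: RHS = 5, y in [4, 7]  -> 2 point(s)
  x = 7: RHS = 3, y in [5, 6]  -> 2 point(s)
  x = 9: RHS = 4, y in [2, 9]  -> 2 point(s)
  x = 10: RHS = 0, y in [0]  -> 1 point(s)
Affine points: 11. Add the point at infinity: total = 12.

#E(F_11) = 12


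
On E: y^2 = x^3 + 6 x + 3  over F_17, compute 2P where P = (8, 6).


Doubling: s = (3 x1^2 + a) / (2 y1)
s = (3*8^2 + 6) / (2*6) mod 17 = 8
x3 = s^2 - 2 x1 mod 17 = 8^2 - 2*8 = 14
y3 = s (x1 - x3) - y1 mod 17 = 8 * (8 - 14) - 6 = 14

2P = (14, 14)


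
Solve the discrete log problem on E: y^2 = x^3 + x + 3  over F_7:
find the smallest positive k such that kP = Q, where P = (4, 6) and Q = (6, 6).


Enumerate multiples of P until we hit Q = (6, 6):
  1P = (4, 6)
  2P = (6, 1)
  3P = (5, 0)
  4P = (6, 6)
Match found at i = 4.

k = 4


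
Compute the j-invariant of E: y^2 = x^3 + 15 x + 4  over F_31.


Delta = -16(4 a^3 + 27 b^2) mod 31 = 9
-1728 * (4 a)^3 = -1728 * (4*15)^3 mod 31 = 29
j = 29 * 9^(-1) mod 31 = 17

j = 17 (mod 31)


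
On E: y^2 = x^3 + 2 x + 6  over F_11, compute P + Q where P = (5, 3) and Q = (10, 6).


P != Q, so use the chord formula.
s = (y2 - y1) / (x2 - x1) = (3) / (5) mod 11 = 5
x3 = s^2 - x1 - x2 mod 11 = 5^2 - 5 - 10 = 10
y3 = s (x1 - x3) - y1 mod 11 = 5 * (5 - 10) - 3 = 5

P + Q = (10, 5)


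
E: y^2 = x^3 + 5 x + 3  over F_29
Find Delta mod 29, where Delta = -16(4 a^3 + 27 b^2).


4 a^3 + 27 b^2 = 4*5^3 + 27*3^2 = 500 + 243 = 743
Delta = -16 * (743) = -11888
Delta mod 29 = 2

Delta = 2 (mod 29)


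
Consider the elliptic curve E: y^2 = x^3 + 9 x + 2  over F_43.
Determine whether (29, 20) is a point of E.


Check whether y^2 = x^3 + 9 x + 2 (mod 43) for (x, y) = (29, 20).
LHS: y^2 = 20^2 mod 43 = 13
RHS: x^3 + 9 x + 2 = 29^3 + 9*29 + 2 mod 43 = 13
LHS = RHS

Yes, on the curve


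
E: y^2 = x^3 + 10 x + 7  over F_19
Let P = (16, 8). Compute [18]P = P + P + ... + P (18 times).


k = 18 = 10010_2 (binary, LSB first: 01001)
Double-and-add from P = (16, 8):
  bit 0 = 0: acc unchanged = O
  bit 1 = 1: acc = O + (4, 15) = (4, 15)
  bit 2 = 0: acc unchanged = (4, 15)
  bit 3 = 0: acc unchanged = (4, 15)
  bit 4 = 1: acc = (4, 15) + (6, 6) = (15, 6)

18P = (15, 6)


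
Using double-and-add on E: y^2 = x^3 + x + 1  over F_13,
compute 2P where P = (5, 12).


k = 2 = 10_2 (binary, LSB first: 01)
Double-and-add from P = (5, 12):
  bit 0 = 0: acc unchanged = O
  bit 1 = 1: acc = O + (4, 2) = (4, 2)

2P = (4, 2)


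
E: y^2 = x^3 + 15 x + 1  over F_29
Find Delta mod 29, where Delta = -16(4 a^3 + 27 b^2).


4 a^3 + 27 b^2 = 4*15^3 + 27*1^2 = 13500 + 27 = 13527
Delta = -16 * (13527) = -216432
Delta mod 29 = 24

Delta = 24 (mod 29)


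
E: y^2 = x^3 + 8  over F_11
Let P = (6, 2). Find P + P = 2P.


Doubling: s = (3 x1^2 + a) / (2 y1)
s = (3*6^2 + 0) / (2*2) mod 11 = 5
x3 = s^2 - 2 x1 mod 11 = 5^2 - 2*6 = 2
y3 = s (x1 - x3) - y1 mod 11 = 5 * (6 - 2) - 2 = 7

2P = (2, 7)


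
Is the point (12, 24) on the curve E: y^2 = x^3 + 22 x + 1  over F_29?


Check whether y^2 = x^3 + 22 x + 1 (mod 29) for (x, y) = (12, 24).
LHS: y^2 = 24^2 mod 29 = 25
RHS: x^3 + 22 x + 1 = 12^3 + 22*12 + 1 mod 29 = 21
LHS != RHS

No, not on the curve


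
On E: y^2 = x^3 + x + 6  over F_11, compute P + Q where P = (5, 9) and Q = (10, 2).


P != Q, so use the chord formula.
s = (y2 - y1) / (x2 - x1) = (4) / (5) mod 11 = 3
x3 = s^2 - x1 - x2 mod 11 = 3^2 - 5 - 10 = 5
y3 = s (x1 - x3) - y1 mod 11 = 3 * (5 - 5) - 9 = 2

P + Q = (5, 2)


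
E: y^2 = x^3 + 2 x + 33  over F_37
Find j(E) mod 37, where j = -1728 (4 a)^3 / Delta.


Delta = -16(4 a^3 + 27 b^2) mod 37 = 13
-1728 * (4 a)^3 = -1728 * (4*2)^3 mod 37 = 8
j = 8 * 13^(-1) mod 37 = 12

j = 12 (mod 37)


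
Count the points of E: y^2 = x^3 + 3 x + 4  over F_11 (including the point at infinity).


For each x in F_11, count y with y^2 = x^3 + 3 x + 4 mod 11:
  x = 0: RHS = 4, y in [2, 9]  -> 2 point(s)
  x = 4: RHS = 3, y in [5, 6]  -> 2 point(s)
  x = 5: RHS = 1, y in [1, 10]  -> 2 point(s)
  x = 7: RHS = 5, y in [4, 7]  -> 2 point(s)
  x = 8: RHS = 1, y in [1, 10]  -> 2 point(s)
  x = 9: RHS = 1, y in [1, 10]  -> 2 point(s)
  x = 10: RHS = 0, y in [0]  -> 1 point(s)
Affine points: 13. Add the point at infinity: total = 14.

#E(F_11) = 14


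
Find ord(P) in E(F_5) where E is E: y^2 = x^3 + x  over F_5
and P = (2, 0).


Compute successive multiples of P until we hit O:
  1P = (2, 0)
  2P = O

ord(P) = 2


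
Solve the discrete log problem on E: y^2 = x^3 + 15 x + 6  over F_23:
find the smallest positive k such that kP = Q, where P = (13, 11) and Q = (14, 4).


Enumerate multiples of P until we hit Q = (14, 4):
  1P = (13, 11)
  2P = (0, 11)
  3P = (10, 12)
  4P = (18, 6)
  5P = (16, 15)
  6P = (6, 6)
  7P = (20, 7)
  8P = (3, 3)
  9P = (15, 15)
  10P = (22, 17)
  11P = (14, 19)
  12P = (14, 4)
Match found at i = 12.

k = 12


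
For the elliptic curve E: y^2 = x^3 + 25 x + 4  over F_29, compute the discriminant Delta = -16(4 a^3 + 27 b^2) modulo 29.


4 a^3 + 27 b^2 = 4*25^3 + 27*4^2 = 62500 + 432 = 62932
Delta = -16 * (62932) = -1006912
Delta mod 29 = 26

Delta = 26 (mod 29)


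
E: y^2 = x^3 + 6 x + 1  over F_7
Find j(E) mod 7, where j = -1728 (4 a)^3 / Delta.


Delta = -16(4 a^3 + 27 b^2) mod 7 = 3
-1728 * (4 a)^3 = -1728 * (4*6)^3 mod 7 = 6
j = 6 * 3^(-1) mod 7 = 2

j = 2 (mod 7)


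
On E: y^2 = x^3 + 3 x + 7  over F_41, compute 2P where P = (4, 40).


k = 2 = 10_2 (binary, LSB first: 01)
Double-and-add from P = (4, 40):
  bit 0 = 0: acc unchanged = O
  bit 1 = 1: acc = O + (17, 25) = (17, 25)

2P = (17, 25)


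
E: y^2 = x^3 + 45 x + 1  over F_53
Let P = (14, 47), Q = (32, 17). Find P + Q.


P != Q, so use the chord formula.
s = (y2 - y1) / (x2 - x1) = (23) / (18) mod 53 = 16
x3 = s^2 - x1 - x2 mod 53 = 16^2 - 14 - 32 = 51
y3 = s (x1 - x3) - y1 mod 53 = 16 * (14 - 51) - 47 = 50

P + Q = (51, 50)


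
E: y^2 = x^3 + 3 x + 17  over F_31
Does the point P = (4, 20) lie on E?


Check whether y^2 = x^3 + 3 x + 17 (mod 31) for (x, y) = (4, 20).
LHS: y^2 = 20^2 mod 31 = 28
RHS: x^3 + 3 x + 17 = 4^3 + 3*4 + 17 mod 31 = 0
LHS != RHS

No, not on the curve


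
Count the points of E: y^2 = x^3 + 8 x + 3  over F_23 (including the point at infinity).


For each x in F_23, count y with y^2 = x^3 + 8 x + 3 mod 23:
  x = 0: RHS = 3, y in [7, 16]  -> 2 point(s)
  x = 1: RHS = 12, y in [9, 14]  -> 2 point(s)
  x = 2: RHS = 4, y in [2, 21]  -> 2 point(s)
  x = 3: RHS = 8, y in [10, 13]  -> 2 point(s)
  x = 8: RHS = 4, y in [2, 21]  -> 2 point(s)
  x = 10: RHS = 2, y in [5, 18]  -> 2 point(s)
  x = 13: RHS = 4, y in [2, 21]  -> 2 point(s)
  x = 15: RHS = 2, y in [5, 18]  -> 2 point(s)
  x = 16: RHS = 18, y in [8, 15]  -> 2 point(s)
  x = 21: RHS = 2, y in [5, 18]  -> 2 point(s)
Affine points: 20. Add the point at infinity: total = 21.

#E(F_23) = 21


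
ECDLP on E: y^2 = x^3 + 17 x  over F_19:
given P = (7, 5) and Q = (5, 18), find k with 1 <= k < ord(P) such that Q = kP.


Enumerate multiples of P until we hit Q = (5, 18):
  1P = (7, 5)
  2P = (11, 13)
  3P = (5, 18)
Match found at i = 3.

k = 3


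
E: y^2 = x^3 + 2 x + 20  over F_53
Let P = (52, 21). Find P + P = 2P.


Doubling: s = (3 x1^2 + a) / (2 y1)
s = (3*52^2 + 2) / (2*21) mod 53 = 14
x3 = s^2 - 2 x1 mod 53 = 14^2 - 2*52 = 39
y3 = s (x1 - x3) - y1 mod 53 = 14 * (52 - 39) - 21 = 2

2P = (39, 2)


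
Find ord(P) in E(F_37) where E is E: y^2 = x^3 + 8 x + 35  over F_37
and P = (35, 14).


Compute successive multiples of P until we hit O:
  1P = (35, 14)
  2P = (3, 30)
  3P = (27, 19)
  4P = (28, 14)
  5P = (11, 23)
  6P = (16, 2)
  7P = (7, 29)
  8P = (6, 22)
  ... (continuing to 33P)
  33P = O

ord(P) = 33


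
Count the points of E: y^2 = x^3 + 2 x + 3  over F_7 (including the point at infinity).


For each x in F_7, count y with y^2 = x^3 + 2 x + 3 mod 7:
  x = 2: RHS = 1, y in [1, 6]  -> 2 point(s)
  x = 3: RHS = 1, y in [1, 6]  -> 2 point(s)
  x = 6: RHS = 0, y in [0]  -> 1 point(s)
Affine points: 5. Add the point at infinity: total = 6.

#E(F_7) = 6


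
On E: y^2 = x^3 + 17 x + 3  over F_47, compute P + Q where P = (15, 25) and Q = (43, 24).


P != Q, so use the chord formula.
s = (y2 - y1) / (x2 - x1) = (46) / (28) mod 47 = 5
x3 = s^2 - x1 - x2 mod 47 = 5^2 - 15 - 43 = 14
y3 = s (x1 - x3) - y1 mod 47 = 5 * (15 - 14) - 25 = 27

P + Q = (14, 27)


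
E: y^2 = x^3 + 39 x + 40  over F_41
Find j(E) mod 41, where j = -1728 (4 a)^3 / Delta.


Delta = -16(4 a^3 + 27 b^2) mod 41 = 39
-1728 * (4 a)^3 = -1728 * (4*39)^3 mod 41 = 38
j = 38 * 39^(-1) mod 41 = 22

j = 22 (mod 41)


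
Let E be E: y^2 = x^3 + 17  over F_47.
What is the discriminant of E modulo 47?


4 a^3 + 27 b^2 = 4*0^3 + 27*17^2 = 0 + 7803 = 7803
Delta = -16 * (7803) = -124848
Delta mod 47 = 31

Delta = 31 (mod 47)


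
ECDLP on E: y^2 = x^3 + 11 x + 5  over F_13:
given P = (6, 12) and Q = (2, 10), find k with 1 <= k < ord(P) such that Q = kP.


Enumerate multiples of P until we hit Q = (2, 10):
  1P = (6, 12)
  2P = (2, 10)
Match found at i = 2.

k = 2


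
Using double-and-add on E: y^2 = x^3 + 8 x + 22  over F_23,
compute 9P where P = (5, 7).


k = 9 = 1001_2 (binary, LSB first: 1001)
Double-and-add from P = (5, 7):
  bit 0 = 1: acc = O + (5, 7) = (5, 7)
  bit 1 = 0: acc unchanged = (5, 7)
  bit 2 = 0: acc unchanged = (5, 7)
  bit 3 = 1: acc = (5, 7) + (3, 2) = (4, 7)

9P = (4, 7)


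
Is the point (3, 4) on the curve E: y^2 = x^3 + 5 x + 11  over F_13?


Check whether y^2 = x^3 + 5 x + 11 (mod 13) for (x, y) = (3, 4).
LHS: y^2 = 4^2 mod 13 = 3
RHS: x^3 + 5 x + 11 = 3^3 + 5*3 + 11 mod 13 = 1
LHS != RHS

No, not on the curve


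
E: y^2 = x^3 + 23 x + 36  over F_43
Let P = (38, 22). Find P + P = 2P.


Doubling: s = (3 x1^2 + a) / (2 y1)
s = (3*38^2 + 23) / (2*22) mod 43 = 12
x3 = s^2 - 2 x1 mod 43 = 12^2 - 2*38 = 25
y3 = s (x1 - x3) - y1 mod 43 = 12 * (38 - 25) - 22 = 5

2P = (25, 5)


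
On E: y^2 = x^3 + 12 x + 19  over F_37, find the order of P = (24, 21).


Compute successive multiples of P until we hit O:
  1P = (24, 21)
  2P = (29, 15)
  3P = (18, 31)
  4P = (6, 23)
  5P = (23, 20)
  6P = (28, 12)
  7P = (34, 20)
  8P = (26, 31)
  ... (continuing to 33P)
  33P = O

ord(P) = 33


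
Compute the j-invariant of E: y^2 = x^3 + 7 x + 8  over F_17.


Delta = -16(4 a^3 + 27 b^2) mod 17 = 6
-1728 * (4 a)^3 = -1728 * (4*7)^3 mod 17 = 13
j = 13 * 6^(-1) mod 17 = 5

j = 5 (mod 17)


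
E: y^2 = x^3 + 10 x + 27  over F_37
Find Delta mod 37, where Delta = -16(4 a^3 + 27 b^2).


4 a^3 + 27 b^2 = 4*10^3 + 27*27^2 = 4000 + 19683 = 23683
Delta = -16 * (23683) = -378928
Delta mod 37 = 26

Delta = 26 (mod 37)


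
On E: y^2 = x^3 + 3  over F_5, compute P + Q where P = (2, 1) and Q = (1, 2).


P != Q, so use the chord formula.
s = (y2 - y1) / (x2 - x1) = (1) / (4) mod 5 = 4
x3 = s^2 - x1 - x2 mod 5 = 4^2 - 2 - 1 = 3
y3 = s (x1 - x3) - y1 mod 5 = 4 * (2 - 3) - 1 = 0

P + Q = (3, 0)


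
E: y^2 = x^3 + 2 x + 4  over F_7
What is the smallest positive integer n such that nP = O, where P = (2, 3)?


Compute successive multiples of P until we hit O:
  1P = (2, 3)
  2P = (3, 4)
  3P = (3, 3)
  4P = (2, 4)
  5P = O

ord(P) = 5


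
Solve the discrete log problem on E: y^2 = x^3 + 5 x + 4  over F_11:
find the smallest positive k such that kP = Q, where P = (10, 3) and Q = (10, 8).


Enumerate multiples of P until we hit Q = (10, 8):
  1P = (10, 3)
  2P = (5, 0)
  3P = (10, 8)
Match found at i = 3.

k = 3


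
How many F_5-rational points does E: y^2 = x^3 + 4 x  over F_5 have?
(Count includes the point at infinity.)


For each x in F_5, count y with y^2 = x^3 + 4 x + 0 mod 5:
  x = 0: RHS = 0, y in [0]  -> 1 point(s)
  x = 1: RHS = 0, y in [0]  -> 1 point(s)
  x = 2: RHS = 1, y in [1, 4]  -> 2 point(s)
  x = 3: RHS = 4, y in [2, 3]  -> 2 point(s)
  x = 4: RHS = 0, y in [0]  -> 1 point(s)
Affine points: 7. Add the point at infinity: total = 8.

#E(F_5) = 8


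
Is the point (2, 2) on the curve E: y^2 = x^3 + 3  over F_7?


Check whether y^2 = x^3 + 0 x + 3 (mod 7) for (x, y) = (2, 2).
LHS: y^2 = 2^2 mod 7 = 4
RHS: x^3 + 0 x + 3 = 2^3 + 0*2 + 3 mod 7 = 4
LHS = RHS

Yes, on the curve


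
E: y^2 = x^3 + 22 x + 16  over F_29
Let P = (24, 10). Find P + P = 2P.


Doubling: s = (3 x1^2 + a) / (2 y1)
s = (3*24^2 + 22) / (2*10) mod 29 = 15
x3 = s^2 - 2 x1 mod 29 = 15^2 - 2*24 = 3
y3 = s (x1 - x3) - y1 mod 29 = 15 * (24 - 3) - 10 = 15

2P = (3, 15)


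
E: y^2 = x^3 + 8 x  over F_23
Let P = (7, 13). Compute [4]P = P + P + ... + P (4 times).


k = 4 = 100_2 (binary, LSB first: 001)
Double-and-add from P = (7, 13):
  bit 0 = 0: acc unchanged = O
  bit 1 = 0: acc unchanged = O
  bit 2 = 1: acc = O + (0, 0) = (0, 0)

4P = (0, 0)


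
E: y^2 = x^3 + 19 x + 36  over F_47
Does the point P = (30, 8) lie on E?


Check whether y^2 = x^3 + 19 x + 36 (mod 47) for (x, y) = (30, 8).
LHS: y^2 = 8^2 mod 47 = 17
RHS: x^3 + 19 x + 36 = 30^3 + 19*30 + 36 mod 47 = 17
LHS = RHS

Yes, on the curve


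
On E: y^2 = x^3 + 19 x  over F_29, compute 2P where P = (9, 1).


Doubling: s = (3 x1^2 + a) / (2 y1)
s = (3*9^2 + 19) / (2*1) mod 29 = 15
x3 = s^2 - 2 x1 mod 29 = 15^2 - 2*9 = 4
y3 = s (x1 - x3) - y1 mod 29 = 15 * (9 - 4) - 1 = 16

2P = (4, 16)


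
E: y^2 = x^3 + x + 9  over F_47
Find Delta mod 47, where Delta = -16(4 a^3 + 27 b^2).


4 a^3 + 27 b^2 = 4*1^3 + 27*9^2 = 4 + 2187 = 2191
Delta = -16 * (2191) = -35056
Delta mod 47 = 6

Delta = 6 (mod 47)


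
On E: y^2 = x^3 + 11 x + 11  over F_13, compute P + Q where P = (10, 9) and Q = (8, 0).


P != Q, so use the chord formula.
s = (y2 - y1) / (x2 - x1) = (4) / (11) mod 13 = 11
x3 = s^2 - x1 - x2 mod 13 = 11^2 - 10 - 8 = 12
y3 = s (x1 - x3) - y1 mod 13 = 11 * (10 - 12) - 9 = 8

P + Q = (12, 8)


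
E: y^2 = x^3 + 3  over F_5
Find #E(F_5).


For each x in F_5, count y with y^2 = x^3 + 0 x + 3 mod 5:
  x = 1: RHS = 4, y in [2, 3]  -> 2 point(s)
  x = 2: RHS = 1, y in [1, 4]  -> 2 point(s)
  x = 3: RHS = 0, y in [0]  -> 1 point(s)
Affine points: 5. Add the point at infinity: total = 6.

#E(F_5) = 6


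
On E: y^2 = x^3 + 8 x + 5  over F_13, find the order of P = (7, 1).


Compute successive multiples of P until we hit O:
  1P = (7, 1)
  2P = (9, 0)
  3P = (7, 12)
  4P = O

ord(P) = 4


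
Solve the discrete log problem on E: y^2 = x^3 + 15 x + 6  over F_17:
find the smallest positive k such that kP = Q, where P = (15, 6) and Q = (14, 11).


Enumerate multiples of P until we hit Q = (14, 11):
  1P = (15, 6)
  2P = (8, 14)
  3P = (13, 16)
  4P = (14, 6)
  5P = (5, 11)
  6P = (10, 0)
  7P = (5, 6)
  8P = (14, 11)
Match found at i = 8.

k = 8


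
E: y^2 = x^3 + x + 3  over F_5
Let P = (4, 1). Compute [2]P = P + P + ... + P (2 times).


k = 2 = 10_2 (binary, LSB first: 01)
Double-and-add from P = (4, 1):
  bit 0 = 0: acc unchanged = O
  bit 1 = 1: acc = O + (1, 0) = (1, 0)

2P = (1, 0)


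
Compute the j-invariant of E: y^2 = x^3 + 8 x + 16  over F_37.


Delta = -16(4 a^3 + 27 b^2) mod 37 = 15
-1728 * (4 a)^3 = -1728 * (4*8)^3 mod 37 = 31
j = 31 * 15^(-1) mod 37 = 7

j = 7 (mod 37)


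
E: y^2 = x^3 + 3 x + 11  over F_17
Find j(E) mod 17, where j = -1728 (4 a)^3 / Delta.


Delta = -16(4 a^3 + 27 b^2) mod 17 = 9
-1728 * (4 a)^3 = -1728 * (4*3)^3 mod 17 = 15
j = 15 * 9^(-1) mod 17 = 13

j = 13 (mod 17)


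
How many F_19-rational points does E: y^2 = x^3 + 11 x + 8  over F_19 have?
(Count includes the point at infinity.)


For each x in F_19, count y with y^2 = x^3 + 11 x + 8 mod 19:
  x = 1: RHS = 1, y in [1, 18]  -> 2 point(s)
  x = 2: RHS = 0, y in [0]  -> 1 point(s)
  x = 3: RHS = 11, y in [7, 12]  -> 2 point(s)
  x = 5: RHS = 17, y in [6, 13]  -> 2 point(s)
  x = 6: RHS = 5, y in [9, 10]  -> 2 point(s)
  x = 8: RHS = 0, y in [0]  -> 1 point(s)
  x = 9: RHS = 0, y in [0]  -> 1 point(s)
  x = 10: RHS = 16, y in [4, 15]  -> 2 point(s)
  x = 11: RHS = 16, y in [4, 15]  -> 2 point(s)
  x = 12: RHS = 6, y in [5, 14]  -> 2 point(s)
  x = 13: RHS = 11, y in [7, 12]  -> 2 point(s)
  x = 16: RHS = 5, y in [9, 10]  -> 2 point(s)
  x = 17: RHS = 16, y in [4, 15]  -> 2 point(s)
Affine points: 23. Add the point at infinity: total = 24.

#E(F_19) = 24


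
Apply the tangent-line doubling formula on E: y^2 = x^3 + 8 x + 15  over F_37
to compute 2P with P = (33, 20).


Doubling: s = (3 x1^2 + a) / (2 y1)
s = (3*33^2 + 8) / (2*20) mod 37 = 31
x3 = s^2 - 2 x1 mod 37 = 31^2 - 2*33 = 7
y3 = s (x1 - x3) - y1 mod 37 = 31 * (33 - 7) - 20 = 9

2P = (7, 9)


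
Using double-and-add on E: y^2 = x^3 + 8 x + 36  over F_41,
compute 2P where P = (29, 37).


k = 2 = 10_2 (binary, LSB first: 01)
Double-and-add from P = (29, 37):
  bit 0 = 0: acc unchanged = O
  bit 1 = 1: acc = O + (15, 13) = (15, 13)

2P = (15, 13)


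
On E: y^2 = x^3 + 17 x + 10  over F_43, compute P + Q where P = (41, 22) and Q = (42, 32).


P != Q, so use the chord formula.
s = (y2 - y1) / (x2 - x1) = (10) / (1) mod 43 = 10
x3 = s^2 - x1 - x2 mod 43 = 10^2 - 41 - 42 = 17
y3 = s (x1 - x3) - y1 mod 43 = 10 * (41 - 17) - 22 = 3

P + Q = (17, 3)


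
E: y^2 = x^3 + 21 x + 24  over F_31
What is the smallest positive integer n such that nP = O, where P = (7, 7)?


Compute successive multiples of P until we hit O:
  1P = (7, 7)
  2P = (6, 5)
  3P = (22, 25)
  4P = (27, 0)
  5P = (22, 6)
  6P = (6, 26)
  7P = (7, 24)
  8P = O

ord(P) = 8


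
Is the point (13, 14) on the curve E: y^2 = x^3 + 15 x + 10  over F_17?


Check whether y^2 = x^3 + 15 x + 10 (mod 17) for (x, y) = (13, 14).
LHS: y^2 = 14^2 mod 17 = 9
RHS: x^3 + 15 x + 10 = 13^3 + 15*13 + 10 mod 17 = 5
LHS != RHS

No, not on the curve


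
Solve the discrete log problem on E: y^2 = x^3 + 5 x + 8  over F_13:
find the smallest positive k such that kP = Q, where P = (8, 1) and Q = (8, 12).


Enumerate multiples of P until we hit Q = (8, 12):
  1P = (8, 1)
  2P = (11, 9)
  3P = (4, 1)
  4P = (1, 12)
  5P = (7, 3)
  6P = (2, 0)
  7P = (7, 10)
  8P = (1, 1)
  9P = (4, 12)
  10P = (11, 4)
  11P = (8, 12)
Match found at i = 11.

k = 11


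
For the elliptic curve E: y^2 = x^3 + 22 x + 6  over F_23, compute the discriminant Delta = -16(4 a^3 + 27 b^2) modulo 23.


4 a^3 + 27 b^2 = 4*22^3 + 27*6^2 = 42592 + 972 = 43564
Delta = -16 * (43564) = -697024
Delta mod 23 = 14

Delta = 14 (mod 23)


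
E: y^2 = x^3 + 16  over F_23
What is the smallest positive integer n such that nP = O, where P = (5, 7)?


Compute successive multiples of P until we hit O:
  1P = (5, 7)
  2P = (16, 8)
  3P = (6, 18)
  4P = (18, 11)
  5P = (2, 1)
  6P = (20, 9)
  7P = (11, 6)
  8P = (0, 19)
  ... (continuing to 24P)
  24P = O

ord(P) = 24


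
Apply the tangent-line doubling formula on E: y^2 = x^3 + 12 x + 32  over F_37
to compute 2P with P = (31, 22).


Doubling: s = (3 x1^2 + a) / (2 y1)
s = (3*31^2 + 12) / (2*22) mod 37 = 33
x3 = s^2 - 2 x1 mod 37 = 33^2 - 2*31 = 28
y3 = s (x1 - x3) - y1 mod 37 = 33 * (31 - 28) - 22 = 3

2P = (28, 3)


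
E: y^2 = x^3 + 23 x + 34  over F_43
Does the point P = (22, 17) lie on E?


Check whether y^2 = x^3 + 23 x + 34 (mod 43) for (x, y) = (22, 17).
LHS: y^2 = 17^2 mod 43 = 31
RHS: x^3 + 23 x + 34 = 22^3 + 23*22 + 34 mod 43 = 8
LHS != RHS

No, not on the curve


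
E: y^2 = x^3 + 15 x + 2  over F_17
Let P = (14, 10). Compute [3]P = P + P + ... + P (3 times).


k = 3 = 11_2 (binary, LSB first: 11)
Double-and-add from P = (14, 10):
  bit 0 = 1: acc = O + (14, 10) = (14, 10)
  bit 1 = 1: acc = (14, 10) + (15, 10) = (5, 7)

3P = (5, 7)


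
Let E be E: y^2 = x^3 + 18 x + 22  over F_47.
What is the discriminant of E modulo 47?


4 a^3 + 27 b^2 = 4*18^3 + 27*22^2 = 23328 + 13068 = 36396
Delta = -16 * (36396) = -582336
Delta mod 47 = 41

Delta = 41 (mod 47)


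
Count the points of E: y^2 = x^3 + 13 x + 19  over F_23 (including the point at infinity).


For each x in F_23, count y with y^2 = x^3 + 13 x + 19 mod 23:
  x = 3: RHS = 16, y in [4, 19]  -> 2 point(s)
  x = 5: RHS = 2, y in [5, 18]  -> 2 point(s)
  x = 7: RHS = 16, y in [4, 19]  -> 2 point(s)
  x = 13: RHS = 16, y in [4, 19]  -> 2 point(s)
  x = 14: RHS = 1, y in [1, 22]  -> 2 point(s)
  x = 15: RHS = 1, y in [1, 22]  -> 2 point(s)
  x = 17: RHS = 1, y in [1, 22]  -> 2 point(s)
  x = 18: RHS = 13, y in [6, 17]  -> 2 point(s)
  x = 19: RHS = 18, y in [8, 15]  -> 2 point(s)
  x = 21: RHS = 8, y in [10, 13]  -> 2 point(s)
Affine points: 20. Add the point at infinity: total = 21.

#E(F_23) = 21


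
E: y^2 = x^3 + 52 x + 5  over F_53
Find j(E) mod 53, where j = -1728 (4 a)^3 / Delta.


Delta = -16(4 a^3 + 27 b^2) mod 53 = 23
-1728 * (4 a)^3 = -1728 * (4*52)^3 mod 53 = 34
j = 34 * 23^(-1) mod 53 = 13

j = 13 (mod 53)


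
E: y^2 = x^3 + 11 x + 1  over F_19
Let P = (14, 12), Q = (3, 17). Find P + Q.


P != Q, so use the chord formula.
s = (y2 - y1) / (x2 - x1) = (5) / (8) mod 19 = 3
x3 = s^2 - x1 - x2 mod 19 = 3^2 - 14 - 3 = 11
y3 = s (x1 - x3) - y1 mod 19 = 3 * (14 - 11) - 12 = 16

P + Q = (11, 16)


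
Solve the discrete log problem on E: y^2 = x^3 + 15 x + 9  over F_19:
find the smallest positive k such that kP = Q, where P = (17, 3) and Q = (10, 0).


Enumerate multiples of P until we hit Q = (10, 0):
  1P = (17, 3)
  2P = (10, 0)
Match found at i = 2.

k = 2


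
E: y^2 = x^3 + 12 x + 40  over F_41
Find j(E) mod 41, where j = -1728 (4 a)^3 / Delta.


Delta = -16(4 a^3 + 27 b^2) mod 41 = 4
-1728 * (4 a)^3 = -1728 * (4*12)^3 mod 41 = 33
j = 33 * 4^(-1) mod 41 = 39

j = 39 (mod 41)


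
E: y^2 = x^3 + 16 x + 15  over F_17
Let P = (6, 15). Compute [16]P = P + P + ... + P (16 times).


k = 16 = 10000_2 (binary, LSB first: 00001)
Double-and-add from P = (6, 15):
  bit 0 = 0: acc unchanged = O
  bit 1 = 0: acc unchanged = O
  bit 2 = 0: acc unchanged = O
  bit 3 = 0: acc unchanged = O
  bit 4 = 1: acc = O + (0, 7) = (0, 7)

16P = (0, 7)


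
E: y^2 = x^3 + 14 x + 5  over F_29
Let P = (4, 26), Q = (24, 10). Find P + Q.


P != Q, so use the chord formula.
s = (y2 - y1) / (x2 - x1) = (13) / (20) mod 29 = 5
x3 = s^2 - x1 - x2 mod 29 = 5^2 - 4 - 24 = 26
y3 = s (x1 - x3) - y1 mod 29 = 5 * (4 - 26) - 26 = 9

P + Q = (26, 9)


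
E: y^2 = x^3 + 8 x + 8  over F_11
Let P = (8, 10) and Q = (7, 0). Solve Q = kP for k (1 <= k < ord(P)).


Enumerate multiples of P until we hit Q = (7, 0):
  1P = (8, 10)
  2P = (7, 0)
Match found at i = 2.

k = 2


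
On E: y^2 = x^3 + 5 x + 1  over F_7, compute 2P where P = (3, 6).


Doubling: s = (3 x1^2 + a) / (2 y1)
s = (3*3^2 + 5) / (2*6) mod 7 = 5
x3 = s^2 - 2 x1 mod 7 = 5^2 - 2*3 = 5
y3 = s (x1 - x3) - y1 mod 7 = 5 * (3 - 5) - 6 = 5

2P = (5, 5)
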